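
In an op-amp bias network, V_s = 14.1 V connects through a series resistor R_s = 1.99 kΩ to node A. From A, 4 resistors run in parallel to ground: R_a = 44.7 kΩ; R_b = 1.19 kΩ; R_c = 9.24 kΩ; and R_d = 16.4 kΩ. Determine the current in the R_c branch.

I ≈ 0.500 mA

Combine the parallel branches: R_p = (1/44.7 + 1/1.19 + 1/9.24 + 1/16.4)⁻¹ = 0.9691 kΩ.
Node voltage V_A = V_s · R_p/(R_s + R_p) = 14.1 × 0.3275 = 4.618 V.
Branch current I = V_A/R_c = 4.618/9.24 = 0.4997 mA.
(Equivalently: I_total = 4.765 mA, then current-divider fraction G_k/ΣG = 0.1049.)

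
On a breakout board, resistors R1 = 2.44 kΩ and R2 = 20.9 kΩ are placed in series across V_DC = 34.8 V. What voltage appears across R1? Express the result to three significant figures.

V ≈ 3.64 V

Series total: ΣR = 2.44 + 20.9 = 23.34 kΩ.
V = V_DC · R/ΣR = 34.8 × 0.1045 = 3.638 V.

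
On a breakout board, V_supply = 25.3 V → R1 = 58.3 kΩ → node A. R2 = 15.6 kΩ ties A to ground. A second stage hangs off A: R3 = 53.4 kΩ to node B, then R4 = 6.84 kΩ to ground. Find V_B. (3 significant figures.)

The second stage (R3 + R4 = 60.24 kΩ) loads node A in parallel with R2.
Effective lower resistance at A: R2 ‖ 60.24 = 12.39 kΩ.
V_A = 25.3 × 12.39/(58.3 + 12.39) = 4.435 V.
Stage 2 is unloaded, so V_B = V_A · R4/(R3+R4) = 4.435 × 6.84/60.24 = 0.5035 V.

V_B ≈ 0.504 V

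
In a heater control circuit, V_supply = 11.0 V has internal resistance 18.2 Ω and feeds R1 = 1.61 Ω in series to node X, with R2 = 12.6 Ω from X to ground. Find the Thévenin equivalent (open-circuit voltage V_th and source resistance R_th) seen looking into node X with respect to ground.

R1' = 18.2 + 1.61 = 19.81 Ω (source resistance + R1).
With X open, the divider is unloaded: V_th = 11.0 × 12.6/32.41 = 4.276 V.
Looking into X with the source shorted: R_th = R1'·R2/(R1'+R2) = 19.81 × 12.6/32.41 = 7.702 Ω.

V_th ≈ 4.28 V, R_th ≈ 7.70 Ω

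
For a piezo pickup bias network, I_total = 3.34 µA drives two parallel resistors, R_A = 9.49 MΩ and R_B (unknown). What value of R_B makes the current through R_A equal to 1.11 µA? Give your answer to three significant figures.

Two-branch current divider: I_A = I_total · R_B/(R_A + R_B).
With f = 0.3323, R_B = R_A · f/(1−f) = 9.49 × 0.4978 = 4.724 MΩ.

R_B ≈ 4.72 MΩ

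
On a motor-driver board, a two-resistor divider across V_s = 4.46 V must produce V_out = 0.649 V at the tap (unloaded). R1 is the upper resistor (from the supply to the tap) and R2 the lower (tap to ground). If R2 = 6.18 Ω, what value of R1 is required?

R1 ≈ 36.3 Ω

V_out/V_s = R2/(R1+R2) = 0.1455.
So R1 = R2 · (V_s/V_out − 1) = 6.18 × (4.46/0.649 − 1) = 6.18 × 5.872 = 36.29 Ω.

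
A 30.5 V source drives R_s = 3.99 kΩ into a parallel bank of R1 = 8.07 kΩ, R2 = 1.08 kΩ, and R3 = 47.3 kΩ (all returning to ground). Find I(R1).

I ≈ 0.717 mA

Combine the parallel branches: R_p = (1/8.07 + 1/1.08 + 1/47.3)⁻¹ = 0.9337 kΩ.
V_A = 30.5 × 0.9337/4.924 = 5.784 V.
Branch current I = V_A/R1 = 5.784/8.07 = 0.7167 mA.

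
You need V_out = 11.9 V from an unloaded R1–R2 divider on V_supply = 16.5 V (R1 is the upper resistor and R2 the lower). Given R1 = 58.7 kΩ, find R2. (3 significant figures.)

V_out/V_supply = R2/(R1+R2) = 0.7212.
So R2 = R1 · V_out/(V_supply − V_out) = 58.7 × 11.9/(16.5 − 11.9) = 58.7 × 2.587 = 151.9 kΩ.

R2 ≈ 152 kΩ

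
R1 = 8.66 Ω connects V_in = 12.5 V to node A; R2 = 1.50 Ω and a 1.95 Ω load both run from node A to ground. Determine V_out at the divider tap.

First combine the lower leg with the load: R2 ‖ R_L = 0.8478 Ω.
Voltage divider with the loaded lower leg: V_out = 12.5 × 0.8478/(8.66 + 0.8478) = 12.5 × 0.08917 = 1.115 V.

V_out ≈ 1.11 V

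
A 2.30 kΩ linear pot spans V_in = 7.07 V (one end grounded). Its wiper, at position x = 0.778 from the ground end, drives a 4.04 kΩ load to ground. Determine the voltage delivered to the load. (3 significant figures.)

Split the track: R_lower = x·R_p = 1.789 kΩ, R_upper = (1−x)·R_p = 0.5106 kΩ.
R_L loads the lower segment: effective lower R = 1.240 kΩ.
V_out = 7.07 × 1.240/(0.5106 + 1.240) = 5.008 V.

V_out ≈ 5.01 V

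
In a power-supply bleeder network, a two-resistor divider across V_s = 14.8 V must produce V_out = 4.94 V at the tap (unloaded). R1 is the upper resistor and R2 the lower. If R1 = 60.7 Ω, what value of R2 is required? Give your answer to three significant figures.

R2 ≈ 30.4 Ω

The divider ratio is R2/(R1+R2) = 4.94/14.8 = 0.3338.
R2 = R1 · 0.3338/(1 − 0.3338) = 30.41 Ω.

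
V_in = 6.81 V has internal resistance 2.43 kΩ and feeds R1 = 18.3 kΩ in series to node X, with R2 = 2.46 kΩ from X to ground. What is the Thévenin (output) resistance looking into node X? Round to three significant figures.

R1' = 2.43 + 18.3 = 20.73 kΩ (source resistance + R1).
With V_in suppressed (replaced by a short), R_th = R1' ‖ R2 = (20.73 × 2.46)/(20.73 + 2.46) = 2.199 kΩ.

R_th ≈ 2.20 kΩ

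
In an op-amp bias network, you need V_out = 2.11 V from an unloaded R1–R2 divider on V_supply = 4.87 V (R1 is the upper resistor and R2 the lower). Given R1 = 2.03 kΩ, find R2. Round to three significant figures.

R2 ≈ 1.55 kΩ

The divider ratio is R2/(R1+R2) = 2.11/4.87 = 0.4333.
R2 = R1 · 0.4333/(1 − 0.4333) = 1.552 kΩ.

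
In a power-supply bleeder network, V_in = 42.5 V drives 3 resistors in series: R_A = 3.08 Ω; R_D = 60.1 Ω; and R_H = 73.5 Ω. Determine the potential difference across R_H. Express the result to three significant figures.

ΣR = 3.08 + 60.1 + 73.5 = 136.7 Ω.
Voltage divider: V = V_in · (73.50 / 136.7) = 42.5 × 0.5378 = 22.85 V.

V ≈ 22.9 V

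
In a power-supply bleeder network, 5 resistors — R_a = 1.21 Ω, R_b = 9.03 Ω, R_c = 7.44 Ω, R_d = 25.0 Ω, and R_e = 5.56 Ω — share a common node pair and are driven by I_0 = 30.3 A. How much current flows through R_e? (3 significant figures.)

Conductances: ΣG = 1/1.21 + 1/9.03 + 1/7.44 + 1/25.0 + 1/5.56 = 1.291 (1/Ω).
Current divider: I(R_e) = I_0 · G_k/ΣG = 30.3 × (0.1799/1.291) = 30.3 × 0.1393 = 4.220 A.

I ≈ 4.22 A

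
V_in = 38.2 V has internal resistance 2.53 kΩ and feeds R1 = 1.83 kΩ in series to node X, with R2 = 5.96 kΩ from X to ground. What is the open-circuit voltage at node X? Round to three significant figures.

R1' = 2.53 + 1.83 = 4.360 kΩ (source resistance + R1).
With X open, the divider is unloaded: V_th = 38.2 × 5.96/10.32 = 22.06 V.

V_th ≈ 22.1 V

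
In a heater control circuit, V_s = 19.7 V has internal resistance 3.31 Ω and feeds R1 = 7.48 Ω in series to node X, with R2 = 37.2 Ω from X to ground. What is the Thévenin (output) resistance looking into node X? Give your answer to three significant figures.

R_th ≈ 8.36 Ω

R1' = 3.31 + 7.48 = 10.79 Ω (source resistance + R1).
Zeroing V_s shorts the top of R1' to ground, so R_th = R1' ‖ R2 = 8.364 Ω.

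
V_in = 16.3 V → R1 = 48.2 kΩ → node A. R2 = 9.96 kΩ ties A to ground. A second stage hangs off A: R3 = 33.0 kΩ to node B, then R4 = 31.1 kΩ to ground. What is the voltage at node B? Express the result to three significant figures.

Node A sees R2 in parallel with the series input of stage 2, R3 + R4 = 64.10 kΩ.
Effective lower resistance at A: R2 ‖ 64.10 = 8.621 kΩ.
V_A = 16.3 × 8.621/(48.2 + 8.621) = 2.473 V.
Stage 2 is unloaded, so V_B = V_A · R4/(R3+R4) = 2.473 × 31.1/64.10 = 1.200 V.

V_B ≈ 1.20 V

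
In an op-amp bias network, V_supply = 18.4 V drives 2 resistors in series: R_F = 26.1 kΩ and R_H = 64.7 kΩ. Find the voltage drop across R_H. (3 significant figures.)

V ≈ 13.1 V

ΣR = 26.1 + 64.7 = 90.80 kΩ.
V = V_supply · R/ΣR = 18.4 × 0.7126 = 13.11 V.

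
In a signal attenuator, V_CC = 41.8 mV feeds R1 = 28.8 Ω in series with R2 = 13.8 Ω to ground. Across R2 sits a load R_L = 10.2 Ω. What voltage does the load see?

V_out ≈ 7.07 mV

First combine the lower leg with the load: R2 ‖ R_L = 5.865 Ω.
Now apply the divider: V_out = 41.8 × 0.1692 = 7.072 mV.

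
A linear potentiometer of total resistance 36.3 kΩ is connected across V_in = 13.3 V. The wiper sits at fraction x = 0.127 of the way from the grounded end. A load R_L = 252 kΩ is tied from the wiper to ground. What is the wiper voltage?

The pot divides into 31.69 kΩ above the wiper and 4.610 kΩ below.
R_L loads the lower segment: effective lower R = 4.527 kΩ.
Loaded-divider output: V_out = 13.3 × 0.1250 = 1.663 V.

V_out ≈ 1.66 V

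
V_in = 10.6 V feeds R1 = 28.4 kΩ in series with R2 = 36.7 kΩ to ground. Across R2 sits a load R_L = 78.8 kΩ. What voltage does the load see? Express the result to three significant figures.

V_out ≈ 4.97 V

R2 ‖ R_L = (36.7 × 78.8)/(36.7 + 78.8) = 25.04 kΩ.
Now apply the divider: V_out = 10.6 × 0.4685 = 4.967 V.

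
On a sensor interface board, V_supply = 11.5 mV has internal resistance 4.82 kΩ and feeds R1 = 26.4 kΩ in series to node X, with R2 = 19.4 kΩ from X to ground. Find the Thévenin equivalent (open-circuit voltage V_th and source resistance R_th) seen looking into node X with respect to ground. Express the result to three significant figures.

V_th ≈ 4.41 mV, R_th ≈ 12.0 kΩ

R1' = 4.82 + 26.4 = 31.22 kΩ (source resistance + R1).
Open-circuit (no load on X): V_th = V_supply · R2/(R1' + R2) = 11.5 × 19.4/(31.22 + 19.4) = 4.407 mV.
With V_supply suppressed (replaced by a short), R_th = R1' ‖ R2 = (31.22 × 19.4)/(31.22 + 19.4) = 11.96 kΩ.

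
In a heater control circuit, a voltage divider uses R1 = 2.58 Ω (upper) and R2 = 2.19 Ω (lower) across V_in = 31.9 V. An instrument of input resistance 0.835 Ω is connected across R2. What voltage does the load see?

V_out ≈ 6.06 V

R2 ‖ R_L = (2.19 × 0.835)/(2.19 + 0.835) = 0.6045 Ω.
Voltage divider with the loaded lower leg: V_out = 31.9 × 0.6045/(2.58 + 0.6045) = 31.9 × 0.1898 = 6.056 V.
(Unloaded it would be 14.6 V; the load pulls it down.)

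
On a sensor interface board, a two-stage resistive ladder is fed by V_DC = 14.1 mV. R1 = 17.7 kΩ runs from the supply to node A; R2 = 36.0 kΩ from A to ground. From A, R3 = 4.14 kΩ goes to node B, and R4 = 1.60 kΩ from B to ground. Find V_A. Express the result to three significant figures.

The second stage (R3 + R4 = 5.740 kΩ) loads node A in parallel with R2.
Effective lower resistance at A: R2 ‖ 5.740 = 4.951 kΩ.
First divider: V_A = V_DC · 4.951/(17.7 + 4.951) = 3.082 mV.

V_A ≈ 3.08 mV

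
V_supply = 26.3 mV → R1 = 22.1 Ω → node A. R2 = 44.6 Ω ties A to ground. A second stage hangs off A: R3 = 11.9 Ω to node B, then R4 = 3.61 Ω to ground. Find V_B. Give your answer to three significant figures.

V_B ≈ 2.10 mV

Node A sees R2 in parallel with the series input of stage 2, R3 + R4 = 15.51 Ω.
R2 ‖ (R3+R4) = 11.51 Ω.
So V_A = 26.3 × 0.3424 = 9.006 mV.
V_B = V_A × 0.2328 = 2.096 mV.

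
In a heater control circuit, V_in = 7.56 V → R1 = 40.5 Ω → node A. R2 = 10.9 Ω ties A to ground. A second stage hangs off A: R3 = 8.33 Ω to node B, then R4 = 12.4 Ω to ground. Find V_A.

V_A ≈ 1.13 V

The second stage (R3 + R4 = 20.73 Ω) loads node A in parallel with R2.
Effective lower resistance at A: R2 ‖ 20.73 = 7.144 Ω.
V_A = 7.56 × 7.144/(40.5 + 7.144) = 1.134 V.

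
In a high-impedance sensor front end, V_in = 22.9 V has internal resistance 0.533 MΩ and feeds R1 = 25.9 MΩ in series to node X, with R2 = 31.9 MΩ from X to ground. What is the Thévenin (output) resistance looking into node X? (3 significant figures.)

R1' = 0.533 + 25.9 = 26.43 MΩ (source resistance + R1).
With V_in suppressed (replaced by a short), R_th = R1' ‖ R2 = (26.43 × 31.9)/(26.43 + 31.9) = 14.46 MΩ.

R_th ≈ 14.5 MΩ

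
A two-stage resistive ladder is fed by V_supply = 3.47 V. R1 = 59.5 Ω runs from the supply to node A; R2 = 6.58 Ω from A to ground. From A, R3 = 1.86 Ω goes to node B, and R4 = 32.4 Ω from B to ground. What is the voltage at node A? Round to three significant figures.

The second stage (R3 + R4 = 34.26 Ω) loads node A in parallel with R2.
R2 ‖ (R3+R4) = 5.520 Ω.
First divider: V_A = V_supply · 5.520/(59.5 + 5.520) = 0.2946 V.

V_A ≈ 0.295 V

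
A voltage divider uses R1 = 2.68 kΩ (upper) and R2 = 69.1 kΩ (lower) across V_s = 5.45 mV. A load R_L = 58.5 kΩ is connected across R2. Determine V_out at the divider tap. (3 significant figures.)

The load sits in parallel with R2, giving an effective lower resistance R2' = R2·R_L/(R2+R_L) = 31.68 kΩ.
Now apply the divider: V_out = 5.45 × 0.9220 = 5.025 mV.

V_out ≈ 5.02 mV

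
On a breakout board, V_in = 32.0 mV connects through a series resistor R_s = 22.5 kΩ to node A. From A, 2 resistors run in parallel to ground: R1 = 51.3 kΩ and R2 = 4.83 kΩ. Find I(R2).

Parallel bank: R_p = 1/(1/51.3 + 1/4.83) = 4.414 kΩ.
V_A = 32.0 × 4.414/26.91 = 5.248 mV.
I(R2) = V_A / R2 = 5.248/4.83 = 1.087 µA.

I ≈ 1.09 µA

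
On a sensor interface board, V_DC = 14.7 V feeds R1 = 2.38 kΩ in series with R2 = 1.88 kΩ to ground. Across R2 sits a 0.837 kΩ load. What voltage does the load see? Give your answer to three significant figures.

The load sits in parallel with R2, giving an effective lower resistance R2' = R2·R_L/(R2+R_L) = 0.5792 kΩ.
Now apply the divider: V_out = 14.7 × 0.1957 = 2.877 V.

V_out ≈ 2.88 V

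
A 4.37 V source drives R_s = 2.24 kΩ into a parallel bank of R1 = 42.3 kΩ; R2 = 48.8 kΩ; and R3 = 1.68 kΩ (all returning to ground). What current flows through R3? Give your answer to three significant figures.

I ≈ 1.07 mA

Equivalent of the parallel group: R_p = 1.564 kΩ.
V_A by voltage divider: V_A = 4.37 × 1.564/(2.24 + 1.564) = 1.797 V.
Branch current I = V_A/R3 = 1.797/1.68 = 1.069 mA.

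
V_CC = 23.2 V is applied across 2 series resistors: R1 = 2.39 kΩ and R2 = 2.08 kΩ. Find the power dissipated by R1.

P ≈ 64.4 mW

Series current I = V_CC/ΣR = 23.2/4.470 = 5.190 mA.
P(R1) = I²·R1 = (5.190)² × 2.39 = 64.38 mW.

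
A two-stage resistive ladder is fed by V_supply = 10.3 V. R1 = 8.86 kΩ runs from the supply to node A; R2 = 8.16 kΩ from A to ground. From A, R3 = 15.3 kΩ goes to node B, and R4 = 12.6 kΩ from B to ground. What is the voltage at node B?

Looking into the second stage from A: R3 + R4 = 27.90 kΩ appears in parallel with R2.
Effective lower resistance at A: R2 ‖ 27.90 = 6.313 kΩ.
First divider: V_A = V_supply · 6.313/(8.86 + 6.313) = 4.286 V.
Then the unloaded second divider: V_B = V_A × R4/(R3+R4) = 4.286 × 0.4516 = 1.935 V.

V_B ≈ 1.94 V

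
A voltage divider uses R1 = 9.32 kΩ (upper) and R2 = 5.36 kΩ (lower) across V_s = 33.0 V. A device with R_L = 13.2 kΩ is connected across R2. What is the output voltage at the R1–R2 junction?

First combine the lower leg with the load: R2 ‖ R_L = 3.812 kΩ.
Voltage divider with the loaded lower leg: V_out = 33.0 × 3.812/(9.32 + 3.812) = 33.0 × 0.2903 = 9.579 V.

V_out ≈ 9.58 V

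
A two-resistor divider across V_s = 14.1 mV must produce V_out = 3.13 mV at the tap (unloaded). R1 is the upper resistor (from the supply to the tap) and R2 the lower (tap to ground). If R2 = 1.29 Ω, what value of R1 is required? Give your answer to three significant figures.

Required fraction k = V_out/V_s = 0.2220.
Rearranging, R1 = R2·(1−k)/k = 1.29 × 3.505 = 4.521 Ω.

R1 ≈ 4.52 Ω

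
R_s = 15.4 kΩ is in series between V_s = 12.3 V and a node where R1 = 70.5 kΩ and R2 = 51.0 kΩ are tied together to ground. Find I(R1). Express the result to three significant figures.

Equivalent of the parallel group: R_p = 29.59 kΩ.
V_A by voltage divider: V_A = 12.3 × 29.59/(15.4 + 29.59) = 8.090 V.
I(R1) = V_A / R1 = 8.090/70.5 = 0.1148 mA.
(Equivalently: I_total = 0.2734 mA, then current-divider fraction G_k/ΣG = 0.4198.)

I ≈ 0.115 mA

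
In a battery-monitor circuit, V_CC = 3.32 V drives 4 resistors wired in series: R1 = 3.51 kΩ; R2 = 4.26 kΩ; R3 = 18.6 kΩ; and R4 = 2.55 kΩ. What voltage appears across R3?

V ≈ 2.14 V

ΣR = 3.51 + 4.26 + 18.6 + 2.55 = 28.92 kΩ.
Voltage divider: V = V_CC · (18.60 / 28.92) = 3.32 × 0.6432 = 2.135 V.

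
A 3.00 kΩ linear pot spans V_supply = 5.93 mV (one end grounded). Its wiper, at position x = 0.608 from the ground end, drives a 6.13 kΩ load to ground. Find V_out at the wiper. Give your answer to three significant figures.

Split the track: R_lower = x·R_p = 1.824 kΩ, R_upper = (1−x)·R_p = 1.176 kΩ.
R_L loads the lower segment: effective lower R = 1.406 kΩ.
V_out = 5.93 × 1.406/(1.176 + 1.406) = 3.229 mV.

V_out ≈ 3.23 mV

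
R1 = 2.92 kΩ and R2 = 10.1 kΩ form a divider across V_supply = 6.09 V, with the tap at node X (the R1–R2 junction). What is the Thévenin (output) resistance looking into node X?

Looking into X with the source shorted: R_th = R1·R2/(R1+R2) = 2.920 × 10.1/13.02 = 2.265 kΩ.

R_th ≈ 2.27 kΩ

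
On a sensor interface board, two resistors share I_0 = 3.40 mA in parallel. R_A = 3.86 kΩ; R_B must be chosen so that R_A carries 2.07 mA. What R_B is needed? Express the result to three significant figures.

R_B ≈ 6.01 kΩ

The fraction through R_A equals R_B/(R_A+R_B).
2.07/3.40 = R_B/(R_A + R_B) → R_B = R_A · (0.6088)/(1 − 0.6088) = 3.86 × 1.556 = 6.008 kΩ.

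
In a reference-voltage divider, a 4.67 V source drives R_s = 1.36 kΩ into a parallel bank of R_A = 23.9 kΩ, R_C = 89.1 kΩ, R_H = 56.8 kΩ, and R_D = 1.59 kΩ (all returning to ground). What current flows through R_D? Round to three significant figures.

Equivalent of the parallel group: R_p = 1.429 kΩ.
Node voltage V_A = V_s · R_p/(R_s + R_p) = 4.67 × 0.5124 = 2.393 V.
I(R_D) = V_A / R_D = 2.393/1.59 = 1.505 mA.

I ≈ 1.51 mA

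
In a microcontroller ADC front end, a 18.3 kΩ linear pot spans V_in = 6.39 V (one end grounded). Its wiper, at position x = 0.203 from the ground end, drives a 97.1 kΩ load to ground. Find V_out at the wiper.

V_out ≈ 1.26 V

Split the track: R_lower = x·R_p = 3.715 kΩ, R_upper = (1−x)·R_p = 14.59 kΩ.
Lower segment in parallel with the load: 3.715 ‖ 97.1 = 3.578 kΩ.
Loaded-divider output: V_out = 6.39 × 0.1970 = 1.259 V.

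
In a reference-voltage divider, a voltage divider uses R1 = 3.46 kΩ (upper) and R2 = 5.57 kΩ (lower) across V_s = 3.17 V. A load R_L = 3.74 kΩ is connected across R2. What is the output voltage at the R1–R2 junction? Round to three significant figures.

The load sits in parallel with R2, giving an effective lower resistance R2' = R2·R_L/(R2+R_L) = 2.238 kΩ.
Now apply the divider: V_out = 3.17 × 0.3927 = 1.245 V.

V_out ≈ 1.24 V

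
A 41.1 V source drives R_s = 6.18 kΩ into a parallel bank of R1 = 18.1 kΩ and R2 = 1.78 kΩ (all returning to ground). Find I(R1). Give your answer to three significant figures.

Combine the parallel branches: R_p = (1/18.1 + 1/1.78)⁻¹ = 1.621 kΩ.
V_A = 41.1 × 1.621/7.801 = 8.539 V.
I(R1) = V_A / R1 = 8.539/18.1 = 0.4718 mA.

I ≈ 0.472 mA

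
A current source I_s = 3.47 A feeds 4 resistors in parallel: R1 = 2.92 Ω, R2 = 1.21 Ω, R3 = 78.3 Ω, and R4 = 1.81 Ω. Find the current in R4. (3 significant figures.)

I ≈ 1.11 A

Conductances: ΣG = 1/2.92 + 1/1.21 + 1/78.3 + 1/1.81 = 1.734 (1/Ω).
Current divider: I(R4) = I_s · G_k/ΣG = 3.47 × (0.5525/1.734) = 3.47 × 0.3186 = 1.106 A.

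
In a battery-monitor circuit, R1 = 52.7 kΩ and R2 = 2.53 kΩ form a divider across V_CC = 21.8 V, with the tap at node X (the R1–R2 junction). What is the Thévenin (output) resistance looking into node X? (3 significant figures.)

R_th ≈ 2.41 kΩ

Looking into X with the source shorted: R_th = R1·R2/(R1+R2) = 52.70 × 2.53/55.23 = 2.414 kΩ.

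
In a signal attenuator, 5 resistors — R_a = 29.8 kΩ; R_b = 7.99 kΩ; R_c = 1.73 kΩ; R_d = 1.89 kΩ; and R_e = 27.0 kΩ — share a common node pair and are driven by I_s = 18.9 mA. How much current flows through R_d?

Total conductance ΣG = 1/29.8 + 1/7.99 + 1/1.73 + 1/1.89 + 1/27.0 = 1.303 (units of 1/kΩ).
Current divider: I(R_d) = I_s · G_k/ΣG = 18.9 × (0.5291/1.303) = 18.9 × 0.4061 = 7.675 mA.

I ≈ 7.68 mA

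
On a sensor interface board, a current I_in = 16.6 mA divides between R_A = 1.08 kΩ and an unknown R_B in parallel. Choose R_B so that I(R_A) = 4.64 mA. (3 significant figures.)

The fraction through R_A equals R_B/(R_A+R_B).
4.64/16.6 = R_B/(R_A + R_B) → R_B = R_A · (0.2795)/(1 − 0.2795) = 1.08 × 0.3880 = 0.4190 kΩ.

R_B ≈ 0.419 kΩ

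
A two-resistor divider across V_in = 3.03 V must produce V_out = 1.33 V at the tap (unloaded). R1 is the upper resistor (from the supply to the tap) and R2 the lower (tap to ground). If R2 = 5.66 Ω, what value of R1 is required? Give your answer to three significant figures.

R1 ≈ 7.23 Ω

V_out/V_in = R2/(R1+R2) = 0.4389.
R1 = R2·(1/k − 1) = 5.66 × 1.278 = 7.235 Ω.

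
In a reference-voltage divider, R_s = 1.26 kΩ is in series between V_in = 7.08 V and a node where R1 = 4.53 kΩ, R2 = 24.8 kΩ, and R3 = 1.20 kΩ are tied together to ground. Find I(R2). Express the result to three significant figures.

Combine the parallel branches: R_p = (1/4.53 + 1/24.8 + 1/1.20)⁻¹ = 0.9137 kΩ.
Node voltage V_A = V_in · R_p/(R_s + R_p) = 7.08 × 0.4204 = 2.976 V.
I(R2) = V_A / R2 = 2.976/24.8 = 0.1200 mA.

I ≈ 0.120 mA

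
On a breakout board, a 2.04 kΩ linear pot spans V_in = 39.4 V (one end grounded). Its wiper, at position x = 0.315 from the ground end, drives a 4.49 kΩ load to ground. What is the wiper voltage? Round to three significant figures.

V_out ≈ 11.3 V

Lower segment x·R_p = 0.6426 kΩ; upper segment (1−x)·R_p = 1.397 kΩ.
Lower segment in parallel with the load: 0.6426 ‖ 4.49 = 0.5621 kΩ.
V_out = 39.4 × 0.5621/(1.397 + 0.5621) = 11.30 V.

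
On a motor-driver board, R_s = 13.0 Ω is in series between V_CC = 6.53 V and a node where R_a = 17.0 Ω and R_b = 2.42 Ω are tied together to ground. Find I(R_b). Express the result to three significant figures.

Equivalent of the parallel group: R_p = 2.118 Ω.
V_A by voltage divider: V_A = 6.53 × 2.118/(13.0 + 2.118) = 0.9150 V.
I(R_b) = V_A / R_b = 0.9150/2.42 = 0.3781 A.

I ≈ 0.378 A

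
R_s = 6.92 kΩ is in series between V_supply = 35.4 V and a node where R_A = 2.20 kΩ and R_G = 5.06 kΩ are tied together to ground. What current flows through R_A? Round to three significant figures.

Equivalent of the parallel group: R_p = 1.533 kΩ.
V_A by voltage divider: V_A = 35.4 × 1.533/(6.92 + 1.533) = 6.421 V.
Branch current I = V_A/R_A = 6.421/2.20 = 2.919 mA.

I ≈ 2.92 mA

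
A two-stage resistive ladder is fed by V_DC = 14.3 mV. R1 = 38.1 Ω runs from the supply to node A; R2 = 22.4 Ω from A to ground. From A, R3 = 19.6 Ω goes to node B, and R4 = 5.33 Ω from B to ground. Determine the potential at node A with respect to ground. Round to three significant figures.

V_A ≈ 3.38 mV

Looking into the second stage from A: R3 + R4 = 24.93 Ω appears in parallel with R2.
R2 ‖ (R3+R4) = 11.80 Ω.
V_A = 14.3 × 11.80/(38.1 + 11.80) = 3.381 mV.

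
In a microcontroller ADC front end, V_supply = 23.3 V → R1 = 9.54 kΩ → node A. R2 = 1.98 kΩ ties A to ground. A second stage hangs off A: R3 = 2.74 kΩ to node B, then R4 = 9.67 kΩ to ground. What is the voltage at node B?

The second stage (R3 + R4 = 12.41 kΩ) loads node A in parallel with R2.
R2 ‖ (R3+R4) = 1.708 kΩ.
First divider: V_A = V_supply · 1.708/(9.54 + 1.708) = 3.537 V.
V_B = V_A × 0.7792 = 2.756 V.

V_B ≈ 2.76 V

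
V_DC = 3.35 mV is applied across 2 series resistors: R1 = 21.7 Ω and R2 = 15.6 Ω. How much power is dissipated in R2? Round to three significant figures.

ΣR = 37.30 Ω → I = 3.35/37.30 = 0.08981 mA.
P(R2) = I²·R2 = (0.08981)² × 15.6 = 0.1258 µW.

P ≈ 0.126 µW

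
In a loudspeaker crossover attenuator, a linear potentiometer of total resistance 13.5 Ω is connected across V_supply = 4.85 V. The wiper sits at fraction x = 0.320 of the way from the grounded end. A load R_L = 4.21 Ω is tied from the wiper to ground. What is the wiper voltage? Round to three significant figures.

V_out ≈ 0.914 V

Lower segment x·R_p = 4.320 Ω; upper segment (1−x)·R_p = 9.180 Ω.
Lower segment in parallel with the load: 4.320 ‖ 4.21 = 2.132 Ω.
Loaded-divider output: V_out = 4.85 × 0.1885 = 0.9141 V.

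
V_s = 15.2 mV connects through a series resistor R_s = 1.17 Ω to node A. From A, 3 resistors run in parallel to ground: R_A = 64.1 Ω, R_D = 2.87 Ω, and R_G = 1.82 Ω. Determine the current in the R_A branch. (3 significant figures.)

Combine the parallel branches: R_p = (1/64.1 + 1/2.87 + 1/1.82)⁻¹ = 1.095 Ω.
V_A = 15.2 × 1.095/2.265 = 7.347 mV.
Branch current I = V_A/R_A = 7.347/64.1 = 0.1146 mA.
(Equivalently: I_total = 6.712 mA, then current-divider fraction G_k/ΣG = 0.01708.)

I ≈ 0.115 mA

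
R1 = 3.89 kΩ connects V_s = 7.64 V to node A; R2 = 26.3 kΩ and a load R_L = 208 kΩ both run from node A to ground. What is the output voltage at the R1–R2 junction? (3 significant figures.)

First combine the lower leg with the load: R2 ‖ R_L = 23.35 kΩ.
Now apply the divider: V_out = 7.64 × 0.8572 = 6.549 V.
(Unloaded it would be 6.66 V; the load pulls it down.)

V_out ≈ 6.55 V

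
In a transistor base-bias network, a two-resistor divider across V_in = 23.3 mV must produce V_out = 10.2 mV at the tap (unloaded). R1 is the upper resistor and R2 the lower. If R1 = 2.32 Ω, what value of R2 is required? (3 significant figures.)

V_out/V_in = R2/(R1+R2) = 0.4378.
So R2 = R1 · V_out/(V_in − V_out) = 2.32 × 10.2/(23.3 − 10.2) = 2.32 × 0.7786 = 1.806 Ω.

R2 ≈ 1.81 Ω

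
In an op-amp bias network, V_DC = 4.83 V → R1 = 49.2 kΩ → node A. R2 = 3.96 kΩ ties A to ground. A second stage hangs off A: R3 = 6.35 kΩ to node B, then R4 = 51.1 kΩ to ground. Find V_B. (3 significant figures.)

V_B ≈ 0.301 V

The second stage (R3 + R4 = 57.45 kΩ) loads node A in parallel with R2.
R2 ‖ (R3+R4) = 3.705 kΩ.
First divider: V_A = V_DC · 3.705/(49.2 + 3.705) = 0.3382 V.
Then the unloaded second divider: V_B = V_A × R4/(R3+R4) = 0.3382 × 0.8895 = 0.3008 V.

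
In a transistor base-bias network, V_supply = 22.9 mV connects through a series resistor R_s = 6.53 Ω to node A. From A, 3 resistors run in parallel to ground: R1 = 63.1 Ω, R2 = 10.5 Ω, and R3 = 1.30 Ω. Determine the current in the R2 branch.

I ≈ 0.323 mA

Equivalent of the parallel group: R_p = 1.136 Ω.
Node voltage V_A = V_supply · R_p/(R_s + R_p) = 22.9 × 0.1482 = 3.393 mV.
Branch current I = V_A/R2 = 3.393/10.5 = 0.3232 mA.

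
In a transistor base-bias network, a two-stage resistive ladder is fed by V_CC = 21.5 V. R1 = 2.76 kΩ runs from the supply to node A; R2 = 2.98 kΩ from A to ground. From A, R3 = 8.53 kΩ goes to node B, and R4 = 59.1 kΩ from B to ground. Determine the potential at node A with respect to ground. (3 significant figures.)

The second stage (R3 + R4 = 67.63 kΩ) loads node A in parallel with R2.
Effective lower resistance at A: R2 ‖ 67.63 = 2.854 kΩ.
First divider: V_A = V_CC · 2.854/(2.76 + 2.854) = 10.93 V.

V_A ≈ 10.9 V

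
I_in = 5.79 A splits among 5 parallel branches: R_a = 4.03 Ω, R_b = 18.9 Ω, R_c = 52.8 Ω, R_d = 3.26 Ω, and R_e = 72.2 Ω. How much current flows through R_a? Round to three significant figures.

I ≈ 2.24 A

Conductances: ΣG = 1/4.03 + 1/18.9 + 1/52.8 + 1/3.26 + 1/72.2 = 0.6406 (1/Ω).
R_a takes the fraction G_k/ΣG = 0.2481/0.6406 = 0.3874, so I = 5.79 × 0.3874 = 2.243 A.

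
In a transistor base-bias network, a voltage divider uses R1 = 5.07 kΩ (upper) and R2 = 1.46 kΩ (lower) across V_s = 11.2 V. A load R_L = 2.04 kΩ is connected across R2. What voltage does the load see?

The load sits in parallel with R2, giving an effective lower resistance R2' = R2·R_L/(R2+R_L) = 0.8510 kΩ.
Voltage divider with the loaded lower leg: V_out = 11.2 × 0.8510/(5.07 + 0.8510) = 11.2 × 0.1437 = 1.610 V.

V_out ≈ 1.61 V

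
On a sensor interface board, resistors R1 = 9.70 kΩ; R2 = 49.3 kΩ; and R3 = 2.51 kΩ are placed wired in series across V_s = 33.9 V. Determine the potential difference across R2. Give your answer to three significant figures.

V ≈ 27.2 V

Series total: ΣR = 9.70 + 49.3 + 2.51 = 61.51 kΩ.
By the voltage-divider rule, V = 33.9 × 49.30/61.51 = 27.17 V.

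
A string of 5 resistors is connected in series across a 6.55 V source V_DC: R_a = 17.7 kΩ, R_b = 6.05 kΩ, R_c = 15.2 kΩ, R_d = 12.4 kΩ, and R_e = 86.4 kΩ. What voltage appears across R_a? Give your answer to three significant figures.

Total series resistance ΣR = 17.7 + 6.05 + 15.2 + 12.4 + 86.4 = 137.8 kΩ.
By the voltage-divider rule, V = 6.55 × 17.70/137.8 = 0.8416 V.

V ≈ 0.842 V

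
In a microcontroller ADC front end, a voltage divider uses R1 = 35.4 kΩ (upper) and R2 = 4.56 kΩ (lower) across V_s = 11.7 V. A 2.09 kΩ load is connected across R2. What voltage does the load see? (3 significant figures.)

First combine the lower leg with the load: R2 ‖ R_L = 1.433 kΩ.
Voltage divider with the loaded lower leg: V_out = 11.7 × 1.433/(35.4 + 1.433) = 11.7 × 0.03891 = 0.4552 V.
(Unloaded it would be 1.34 V; the load pulls it down.)

V_out ≈ 0.455 V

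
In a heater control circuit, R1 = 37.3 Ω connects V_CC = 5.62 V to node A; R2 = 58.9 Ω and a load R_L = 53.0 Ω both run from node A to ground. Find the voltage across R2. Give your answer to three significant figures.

V_out ≈ 2.40 V

First combine the lower leg with the load: R2 ‖ R_L = 27.90 Ω.
Then V_out = V_CC · R2'/(R1 + R2') = 5.62 × 27.90/65.20 = 2.405 V.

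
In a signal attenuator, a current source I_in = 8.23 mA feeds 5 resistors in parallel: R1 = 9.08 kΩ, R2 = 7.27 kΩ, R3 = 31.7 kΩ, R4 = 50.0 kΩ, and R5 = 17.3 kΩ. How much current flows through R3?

Conductances: ΣG = 1/9.08 + 1/7.27 + 1/31.7 + 1/50.0 + 1/17.3 = 0.3570 (1/kΩ).
R3 takes the fraction G_k/ΣG = 0.03155/0.3570 = 0.08836, so I = 8.23 × 0.08836 = 0.7272 mA.

I ≈ 0.727 mA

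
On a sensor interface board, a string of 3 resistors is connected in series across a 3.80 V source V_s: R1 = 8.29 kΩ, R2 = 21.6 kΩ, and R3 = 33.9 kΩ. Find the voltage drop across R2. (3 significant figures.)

ΣR = 8.29 + 21.6 + 33.9 = 63.79 kΩ.
Voltage divider: V = V_s · (21.60 / 63.79) = 3.80 × 0.3386 = 1.287 V.

V ≈ 1.29 V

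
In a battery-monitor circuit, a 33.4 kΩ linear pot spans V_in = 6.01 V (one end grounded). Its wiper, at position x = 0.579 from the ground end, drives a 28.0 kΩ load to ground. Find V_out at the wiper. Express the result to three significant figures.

V_out ≈ 2.70 V

The pot divides into 14.06 kΩ above the wiper and 19.34 kΩ below.
(x·R_p) ‖ R_L = 11.44 kΩ.
V_out = 6.01 × 11.44/(14.06 + 11.44) = 2.696 V.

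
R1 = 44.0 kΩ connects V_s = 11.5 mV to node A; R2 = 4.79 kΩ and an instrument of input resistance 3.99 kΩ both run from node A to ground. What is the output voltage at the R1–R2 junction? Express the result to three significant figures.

V_out ≈ 0.542 mV

R2 ‖ R_L = (4.79 × 3.99)/(4.79 + 3.99) = 2.177 kΩ.
Voltage divider with the loaded lower leg: V_out = 11.5 × 2.177/(44.0 + 2.177) = 11.5 × 0.04714 = 0.5421 mV.
(Unloaded it would be 1.13 mV; the load pulls it down.)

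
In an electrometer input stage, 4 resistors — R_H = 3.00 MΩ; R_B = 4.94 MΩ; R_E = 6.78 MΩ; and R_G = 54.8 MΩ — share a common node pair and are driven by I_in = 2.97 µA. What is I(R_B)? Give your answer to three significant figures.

I ≈ 0.857 µA

Conductances: ΣG = 1/3.00 + 1/4.94 + 1/6.78 + 1/54.8 = 0.7015 (1/MΩ).
R_B takes the fraction G_k/ΣG = 0.2024/0.7015 = 0.2886, so I = 2.97 × 0.2886 = 0.8570 µA.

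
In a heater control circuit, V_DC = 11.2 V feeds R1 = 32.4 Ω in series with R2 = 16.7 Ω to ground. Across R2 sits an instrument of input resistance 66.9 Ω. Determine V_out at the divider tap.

V_out ≈ 3.27 V

The load sits in parallel with R2, giving an effective lower resistance R2' = R2·R_L/(R2+R_L) = 13.36 Ω.
Voltage divider with the loaded lower leg: V_out = 11.2 × 13.36/(32.4 + 13.36) = 11.2 × 0.2920 = 3.271 V.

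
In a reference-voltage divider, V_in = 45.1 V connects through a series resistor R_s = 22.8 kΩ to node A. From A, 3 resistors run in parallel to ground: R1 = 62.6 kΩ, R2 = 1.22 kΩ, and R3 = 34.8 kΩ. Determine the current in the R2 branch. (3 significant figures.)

I ≈ 1.79 mA

Equivalent of the parallel group: R_p = 1.157 kΩ.
Node voltage V_A = V_in · R_p/(R_s + R_p) = 45.1 × 0.04829 = 2.178 V.
I(R2) = V_A / R2 = 2.178/1.22 = 1.785 mA.
(Check via current divider: I_total = 1.883 mA; share G_k/ΣG = 0.9483 → same result.)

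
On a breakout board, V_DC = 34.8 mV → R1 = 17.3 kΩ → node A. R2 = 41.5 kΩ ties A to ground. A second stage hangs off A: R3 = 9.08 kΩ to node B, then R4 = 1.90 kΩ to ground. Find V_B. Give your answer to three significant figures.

V_B ≈ 2.01 mV

Node A sees R2 in parallel with the series input of stage 2, R3 + R4 = 10.98 kΩ.
R2 ‖ (R3+R4) = 8.683 kΩ.
First divider: V_A = V_DC · 8.683/(17.3 + 8.683) = 11.63 mV.
V_B = V_A × 0.1730 = 2.012 mV.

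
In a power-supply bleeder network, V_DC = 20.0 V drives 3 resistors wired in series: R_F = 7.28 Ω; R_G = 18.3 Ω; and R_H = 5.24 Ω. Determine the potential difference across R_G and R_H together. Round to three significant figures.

ΣR = 7.28 + 18.3 + 5.24 = 30.82 Ω.
R_{R_G..R_H} = 18.3 + 5.24 = 23.54 Ω.
Voltage divider: V = V_DC · (23.54 / 30.82) = 20.0 × 0.7638 = 15.28 V.

V ≈ 15.3 V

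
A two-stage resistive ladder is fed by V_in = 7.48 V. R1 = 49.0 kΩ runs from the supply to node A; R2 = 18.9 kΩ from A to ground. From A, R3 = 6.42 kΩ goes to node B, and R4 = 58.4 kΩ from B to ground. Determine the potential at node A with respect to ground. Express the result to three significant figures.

V_A ≈ 1.72 V

Node A sees R2 in parallel with the series input of stage 2, R3 + R4 = 64.82 kΩ.
R2 ‖ (R3+R4) = 14.63 kΩ.
So V_A = 7.48 × 0.2300 = 1.720 V.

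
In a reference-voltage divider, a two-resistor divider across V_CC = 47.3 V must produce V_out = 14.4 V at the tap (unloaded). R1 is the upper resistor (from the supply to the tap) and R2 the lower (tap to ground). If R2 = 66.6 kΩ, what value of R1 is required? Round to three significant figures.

R1 ≈ 152 kΩ

V_out/V_CC = R2/(R1+R2) = 0.3044.
So R1 = R2 · (V_CC/V_out − 1) = 66.6 × (47.3/14.4 − 1) = 66.6 × 2.285 = 152.2 kΩ.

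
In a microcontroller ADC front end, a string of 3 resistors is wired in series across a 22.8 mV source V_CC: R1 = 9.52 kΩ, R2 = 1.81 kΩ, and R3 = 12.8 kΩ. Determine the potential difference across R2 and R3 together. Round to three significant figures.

V ≈ 13.8 mV

ΣR = 9.52 + 1.81 + 12.8 = 24.13 kΩ.
R_{R2..R3} = 1.81 + 12.8 = 14.61 kΩ.
By the voltage-divider rule, V = 22.8 × 14.61/24.13 = 13.80 mV.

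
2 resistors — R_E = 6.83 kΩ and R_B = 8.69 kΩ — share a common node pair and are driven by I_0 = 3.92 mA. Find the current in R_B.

I ≈ 1.73 mA

For two parallel branches, I_k = I_0 · (other R)/(sum of R).
I(R_B) = 3.92 × 6.83/(6.83 + 8.69) = 3.92 × 0.4401 = 1.725 mA.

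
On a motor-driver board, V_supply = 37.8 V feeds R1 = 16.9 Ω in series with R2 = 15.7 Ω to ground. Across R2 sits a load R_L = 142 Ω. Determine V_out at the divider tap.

V_out ≈ 17.2 V

R2 ‖ R_L = (15.7 × 142)/(15.7 + 142) = 14.14 Ω.
Now apply the divider: V_out = 37.8 × 0.4555 = 17.22 V.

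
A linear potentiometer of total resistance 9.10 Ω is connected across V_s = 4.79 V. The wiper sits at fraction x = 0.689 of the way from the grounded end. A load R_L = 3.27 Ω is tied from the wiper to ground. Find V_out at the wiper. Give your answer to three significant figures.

V_out ≈ 2.07 V

Split the track: R_lower = x·R_p = 6.270 Ω, R_upper = (1−x)·R_p = 2.830 Ω.
Lower segment in parallel with the load: 6.270 ‖ 3.27 = 2.149 Ω.
Loaded-divider output: V_out = 4.79 × 0.4316 = 2.067 V.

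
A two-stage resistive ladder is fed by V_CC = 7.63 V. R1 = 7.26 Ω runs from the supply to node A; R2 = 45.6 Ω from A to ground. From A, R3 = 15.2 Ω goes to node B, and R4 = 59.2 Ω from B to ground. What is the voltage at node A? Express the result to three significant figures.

V_A ≈ 6.07 V

The second stage (R3 + R4 = 74.40 Ω) loads node A in parallel with R2.
Effective lower resistance at A: R2 ‖ 74.40 = 28.27 Ω.
V_A = 7.63 × 28.27/(7.26 + 28.27) = 6.071 V.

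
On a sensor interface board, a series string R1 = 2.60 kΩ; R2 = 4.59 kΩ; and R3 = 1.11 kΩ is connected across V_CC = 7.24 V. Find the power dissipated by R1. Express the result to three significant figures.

Series current I = V_CC/ΣR = 7.24/8.300 = 0.8723 mA.
P = I²R = 0.7609 × 2.60 = 1.978 mW.

P ≈ 1.98 mW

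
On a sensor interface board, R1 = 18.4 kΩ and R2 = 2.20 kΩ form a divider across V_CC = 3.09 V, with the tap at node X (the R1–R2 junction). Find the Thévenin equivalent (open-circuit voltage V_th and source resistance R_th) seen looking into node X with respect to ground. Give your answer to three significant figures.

Open-circuit (no load on X): V_th = V_CC · R2/(R1 + R2) = 3.09 × 2.20/(18.40 + 2.20) = 0.3300 V.
Zeroing V_CC shorts the top of R1 to ground, so R_th = R1 ‖ R2 = 1.965 kΩ.

V_th ≈ 0.330 V, R_th ≈ 1.97 kΩ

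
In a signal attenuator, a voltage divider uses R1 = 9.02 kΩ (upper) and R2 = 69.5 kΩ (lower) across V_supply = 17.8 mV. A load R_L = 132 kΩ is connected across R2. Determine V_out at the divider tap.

R2 ‖ R_L = (69.5 × 132)/(69.5 + 132) = 45.53 kΩ.
Now apply the divider: V_out = 17.8 × 0.8346 = 14.86 mV.

V_out ≈ 14.9 mV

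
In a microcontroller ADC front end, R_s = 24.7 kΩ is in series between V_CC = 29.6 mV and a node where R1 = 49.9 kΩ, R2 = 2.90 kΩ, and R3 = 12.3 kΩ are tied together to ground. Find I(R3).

Equivalent of the parallel group: R_p = 2.241 kΩ.
Node voltage V_A = V_CC · R_p/(R_s + R_p) = 29.6 × 0.08319 = 2.462 mV.
Branch current I = V_A/R3 = 2.462/12.3 = 0.2002 µA.

I ≈ 0.200 µA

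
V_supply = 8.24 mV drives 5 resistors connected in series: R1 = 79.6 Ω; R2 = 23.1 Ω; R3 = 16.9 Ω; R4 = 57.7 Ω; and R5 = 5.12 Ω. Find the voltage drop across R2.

V ≈ 1.04 mV

ΣR = 79.6 + 23.1 + 16.9 + 57.7 + 5.12 = 182.4 Ω.
By the voltage-divider rule, V = 8.24 × 23.10/182.4 = 1.043 mV.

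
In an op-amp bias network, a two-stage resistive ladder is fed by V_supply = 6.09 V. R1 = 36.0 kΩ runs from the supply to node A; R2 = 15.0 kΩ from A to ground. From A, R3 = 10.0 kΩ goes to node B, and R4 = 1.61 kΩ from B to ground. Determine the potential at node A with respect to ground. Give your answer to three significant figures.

The second stage (R3 + R4 = 11.61 kΩ) loads node A in parallel with R2.
Effective lower resistance at A: R2 ‖ 11.61 = 6.545 kΩ.
First divider: V_A = V_supply · 6.545/(36.0 + 6.545) = 0.9368 V.

V_A ≈ 0.937 V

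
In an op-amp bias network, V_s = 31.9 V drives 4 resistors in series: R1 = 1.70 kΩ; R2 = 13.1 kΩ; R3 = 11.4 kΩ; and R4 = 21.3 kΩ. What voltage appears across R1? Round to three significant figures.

ΣR = 1.70 + 13.1 + 11.4 + 21.3 = 47.50 kΩ.
V = V_s · R/ΣR = 31.9 × 0.03579 = 1.142 V.

V ≈ 1.14 V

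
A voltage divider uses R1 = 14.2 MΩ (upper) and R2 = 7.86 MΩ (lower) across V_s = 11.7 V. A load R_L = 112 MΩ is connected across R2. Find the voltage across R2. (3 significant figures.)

First combine the lower leg with the load: R2 ‖ R_L = 7.345 MΩ.
Voltage divider with the loaded lower leg: V_out = 11.7 × 7.345/(14.2 + 7.345) = 11.7 × 0.3409 = 3.989 V.

V_out ≈ 3.99 V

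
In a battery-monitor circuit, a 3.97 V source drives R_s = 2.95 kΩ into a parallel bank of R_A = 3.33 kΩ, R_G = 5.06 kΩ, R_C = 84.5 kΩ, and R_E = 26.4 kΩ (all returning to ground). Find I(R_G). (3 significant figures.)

I ≈ 0.300 mA

Parallel bank: R_p = 1/(1/3.33 + 1/5.06 + 1/84.5 + 1/26.4) = 1.826 kΩ.
Node voltage V_A = V_supply · R_p/(R_s + R_p) = 3.97 × 0.3823 = 1.518 V.
Branch current I = V_A/R_G = 1.518/5.06 = 0.3000 mA.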